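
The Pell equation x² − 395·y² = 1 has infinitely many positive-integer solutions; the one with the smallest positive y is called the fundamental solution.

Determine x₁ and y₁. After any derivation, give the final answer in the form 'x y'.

d=395: √d = [19; 1,6,1,38] (ℓ=4, even), read p_3/q_3
a_0=19:  p_0=19·1+0=19,  q_0=19·0+1=1
…
a_2=6:  p_2=6·20+19=139,  q_2=6·1+1=7
a_3=1:  p_3=1·139+20=159,  q_3=1·7+1=8
fundamental: x₁=159, y₁=8  (since 25281 − 395·64 = 1)

159 8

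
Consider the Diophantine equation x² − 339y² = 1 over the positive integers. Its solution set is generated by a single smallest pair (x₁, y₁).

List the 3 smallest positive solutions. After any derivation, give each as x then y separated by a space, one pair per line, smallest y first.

d=339: √d = [18; 2,2,2,1,17,1,2,2,2,36] (ℓ=10, even), read p_9/q_9
i=0: a=18 ⇒ p=18, q=1
…
i=2: a=2 ⇒ p=92, q=5
i=3: a=2 ⇒ p=221, q=12
i=4: a=1 ⇒ p=313, q=17
i=5: a=17 ⇒ p=5542, q=301
…
i=8: a=2 ⇒ p=40359, q=2192
i=9: a=2 ⇒ p=97970, q=5321
→ (97970, 5321).  Check: 97970²=9598120900, 339·5321²=9598120899, difference 1.
(97970+5321√339)^2 = 19196241799 + 1042596740√339
(97970+5321√339)^3 = 3761311617998090 + 204286405230279√339

97970 5321
19196241799 1042596740
3761311617998090 204286405230279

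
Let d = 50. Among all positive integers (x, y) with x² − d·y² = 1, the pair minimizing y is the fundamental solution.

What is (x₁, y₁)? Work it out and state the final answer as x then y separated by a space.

99 14

d=50: √d = [7; 14] (ℓ=1, odd), read p_1/q_1
a_0=7:  p_0=7·1+0=7,  q_0=7·0+1=1
a_1=14:  p_1=14·7+1=99,  q_1=14·1+0=14
(x₁, y₁) = (99, 14);  99² − 50·14² = 1 ✓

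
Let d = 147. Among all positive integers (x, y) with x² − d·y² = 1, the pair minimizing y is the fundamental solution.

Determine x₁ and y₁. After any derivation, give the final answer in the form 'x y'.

97 8

d=147: √d = [12; 8,24] (ℓ=2, even), read p_1/q_1
i=0: a=12 ⇒ p=12, q=1
i=1: a=8 ⇒ p=97, q=8
(x₁, y₁) = (97, 8);  97² − 147·8² = 1 ✓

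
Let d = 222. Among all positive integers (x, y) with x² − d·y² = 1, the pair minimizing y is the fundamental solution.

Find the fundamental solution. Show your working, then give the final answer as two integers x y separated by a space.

149 10

d=222: √d = [14; 1,8,1,28] (ℓ=4, even), read p_3/q_3
a_0=14:  p_0=14·1+0=14,  q_0=14·0+1=1
…
a_2=8:  p_2=8·15+14=134,  q_2=8·1+1=9
a_3=1:  p_3=1·134+15=149,  q_3=1·9+1=10
→ (149, 10).  Check: 149²=22201, 222·10²=22200, difference 1.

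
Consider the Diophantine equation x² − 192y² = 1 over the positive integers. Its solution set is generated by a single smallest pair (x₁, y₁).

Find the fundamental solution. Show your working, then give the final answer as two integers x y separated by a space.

97 7

d=192: √d = [13; 1,5,1,26] (ℓ=4, even), read p_3/q_3
step 0: (13, 1)  from 13·(1,0) + (0,1)
…
step 2: (83, 6)  from 5·(14,1) + (13,1)
step 3: (97, 7)  from 1·(83,6) + (14,1)
→ (97, 7).  Check: 97²=9409, 192·7²=9408, difference 1.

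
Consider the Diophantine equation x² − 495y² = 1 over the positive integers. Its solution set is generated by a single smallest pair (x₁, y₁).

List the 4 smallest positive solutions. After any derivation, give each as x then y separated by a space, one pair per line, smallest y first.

[22; 4,44] for √495; ℓ=2 ⇒ convergent index 1
k=0  a_k=22  p_k/q_k = 22/1
k=1  a_k=4  p_k/q_k = 89/4
fundamental: x₁=89, y₁=4  (since 7921 − 495·16 = 1)
(89+4√495)^2 = 15841 + 712√495
(89+4√495)^3 = 2819609 + 126732√495
(89+4√495)^4 = 501874561 + 22557584√495

89 4
15841 712
2819609 126732
501874561 22557584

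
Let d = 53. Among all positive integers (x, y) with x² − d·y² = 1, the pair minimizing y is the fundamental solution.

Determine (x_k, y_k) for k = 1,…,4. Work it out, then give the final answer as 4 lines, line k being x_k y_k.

d=53: √d = [7; 3,1,1,3,14] (ℓ=5, odd), read p_9/q_9
a_0=7:  p_0=7·1+0=7,  q_0=7·0+1=1
a_1=3:  p_1=3·7+1=22,  q_1=3·1+0=3
a_2=1:  p_2=1·22+7=29,  q_2=1·3+1=4
a_3=1:  p_3=1·29+22=51,  q_3=1·4+3=7
a_4=3:  p_4=3·51+29=182,  q_4=3·7+4=25
a_5=14:  p_5=14·182+51=2599,  q_5=14·25+7=357
a_6=3:  p_6=3·2599+182=7979,  q_6=3·357+25=1096
…
a_8=1:  p_8=1·10578+7979=18557,  q_8=1·1453+1096=2549
a_9=3:  p_9=3·18557+10578=66249,  q_9=3·2549+1453=9100
(x₁, y₁) = (66249, 9100);  66249² − 53·9100² = 1 ✓
k=2:  x_2 = 66249·66249+53·9100·9100 = 8777860001,  y_2 = 66249·9100+9100·66249 = 1205731800
k=3:  x_3 = 66249·8777860001+53·9100·1205731800 = 1163048894346249,  y_3 = 66249·1205731800+9100·8777860001 = 159757052027300
k=4:  x_4 = 66249·1163048894346249+53·9100·159757052027300 = 154101652394311440001,  y_4 = 66249·159757052027300+9100·1163048894346249 = 21167489878307463600

66249 9100
8777860001 1205731800
1163048894346249 159757052027300
154101652394311440001 21167489878307463600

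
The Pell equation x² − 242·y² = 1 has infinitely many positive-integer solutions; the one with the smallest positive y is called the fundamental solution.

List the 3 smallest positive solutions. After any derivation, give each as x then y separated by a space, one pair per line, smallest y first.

19601 1260
768398401 49394520
30122754096401 1936363971780

√242 → a₀=15, period (1,1,3,1,14,1,3,1,1,30); ℓ=10 even so k=9
k=0  a_k=15  p_k/q_k = 15/1
…
k=2  a_k=1  p_k/q_k = 31/2
…
k=6  a_k=1  p_k/q_k = 2209/142
…
k=8  a_k=1  p_k/q_k = 10905/701
k=9  a_k=1  p_k/q_k = 19601/1260
(x₁, y₁) = (19601, 1260);  19601² − 242·1260² = 1 ✓
(19601+1260√242)^2 = 768398401 + 49394520√242
(19601+1260√242)^3 = 30122754096401 + 1936363971780√242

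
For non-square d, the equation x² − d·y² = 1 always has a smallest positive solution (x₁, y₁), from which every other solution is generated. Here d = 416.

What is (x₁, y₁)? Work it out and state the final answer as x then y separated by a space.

5201 255

√416 = [20; 2,1,1,9,1,1,2,40, …], period ℓ=8 (even) → k=7
i=0: a=20 ⇒ p=20, q=1
…
i=2: a=1 ⇒ p=61, q=3
i=3: a=1 ⇒ p=102, q=5
…
i=5: a=1 ⇒ p=1081, q=53
i=6: a=1 ⇒ p=2060, q=101
i=7: a=2 ⇒ p=5201, q=255
(x₁, y₁) = (5201, 255);  5201² − 416·255² = 1 ✓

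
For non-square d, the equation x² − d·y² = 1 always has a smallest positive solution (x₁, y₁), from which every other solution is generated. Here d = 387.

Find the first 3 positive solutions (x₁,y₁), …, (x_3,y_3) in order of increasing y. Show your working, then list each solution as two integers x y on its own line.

[19; 1,2,19,2,1,38] for √387; ℓ=6 ⇒ convergent index 5
i=0: a=19 ⇒ p=19, q=1
…
i=3: a=19 ⇒ p=1141, q=58
i=4: a=2 ⇒ p=2341, q=119
i=5: a=1 ⇒ p=3482, q=177
→ (3482, 177).  Check: 3482²=12124324, 387·177²=12124323, difference 1.
(x_2, y_2) = (3482·3482 + 387·177·177, 3482·177 + 177·3482) = (24248647, 1232628)
(x_3, y_3) = (3482·24248647 + 387·177·1232628, 3482·1232628 + 177·24248647) = (168867574226, 8584021215)

3482 177
24248647 1232628
168867574226 8584021215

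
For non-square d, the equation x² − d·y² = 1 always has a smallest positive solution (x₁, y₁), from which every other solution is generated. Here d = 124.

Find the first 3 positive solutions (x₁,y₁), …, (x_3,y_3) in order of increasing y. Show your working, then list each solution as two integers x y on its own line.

[11; 7,2,1,1,1,…,2,7,22] for √124; ℓ=16 ⇒ convergent index 15
i=0: a=11 ⇒ p=11, q=1
…
i=3: a=1 ⇒ p=245, q=22
i=4: a=1 ⇒ p=412, q=37
i=5: a=1 ⇒ p=657, q=59
i=6: a=3 ⇒ p=2383, q=214
i=7: a=1 ⇒ p=3040, q=273
i=8: a=4 ⇒ p=14543, q=1306
i=9: a=1 ⇒ p=17583, q=1579
i=10: a=3 ⇒ p=67292, q=6043
i=11: a=1 ⇒ p=84875, q=7622
i=12: a=1 ⇒ p=152167, q=13665
i=13: a=1 ⇒ p=237042, q=21287
i=14: a=2 ⇒ p=626251, q=56239
i=15: a=7 ⇒ p=4620799, q=414960
(x₁, y₁) = (4620799, 414960);  4620799² − 124·414960² = 1 ✓
(4620799+414960√124)^2 = 42703566796801 + 3834893506080√124
(4620799+414960√124)^3 = 394649197502177907199 + 35440544156001500880√124

4620799 414960
42703566796801 3834893506080
394649197502177907199 35440544156001500880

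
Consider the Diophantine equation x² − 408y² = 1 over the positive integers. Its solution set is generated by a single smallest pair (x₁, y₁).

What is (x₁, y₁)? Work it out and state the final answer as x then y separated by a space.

101 5

√408 → a₀=20, period (5,40); ℓ=2 even so k=1
k=0  a_k=20  p_k/q_k = 20/1
k=1  a_k=5  p_k/q_k = 101/5
fundamental: x₁=101, y₁=5  (since 10201 − 408·25 = 1)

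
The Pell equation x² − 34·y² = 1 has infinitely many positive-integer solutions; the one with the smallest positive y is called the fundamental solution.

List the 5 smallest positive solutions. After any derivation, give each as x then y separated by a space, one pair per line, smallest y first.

35 6
2449 420
171395 29394
11995201 2057160
839492675 143971806

√34 = [5; 1,4,1,10, …], period ℓ=4 (even) → k=3
i=0: a=5 ⇒ p=5, q=1
i=1: a=1 ⇒ p=6, q=1
i=2: a=4 ⇒ p=29, q=5
i=3: a=1 ⇒ p=35, q=6
fundamental: x₁=35, y₁=6  (since 1225 − 34·36 = 1)
(35+6√34)^2 = 2449 + 420√34
(35+6√34)^3 = 171395 + 29394√34
(35+6√34)^4 = 11995201 + 2057160√34
(35+6√34)^5 = 839492675 + 143971806√34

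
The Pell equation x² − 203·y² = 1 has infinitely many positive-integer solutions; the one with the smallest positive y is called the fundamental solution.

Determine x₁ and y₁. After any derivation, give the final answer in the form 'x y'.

57 4

√203 → a₀=14, period (4,28); ℓ=2 even so k=1
i=0: a=14 ⇒ p=14, q=1
i=1: a=4 ⇒ p=57, q=4
(x₁, y₁) = (57, 4);  57² − 203·4² = 1 ✓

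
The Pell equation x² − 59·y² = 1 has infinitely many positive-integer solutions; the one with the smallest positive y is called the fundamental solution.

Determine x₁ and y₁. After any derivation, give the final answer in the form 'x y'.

√59 = [7; 1,2,7,2,1,14, …], period ℓ=6 (even) → k=5
step 0: (7, 1)  from 7·(1,0) + (0,1)
step 1: (8, 1)  from 1·(7,1) + (1,0)
step 2: (23, 3)  from 2·(8,1) + (7,1)
step 3: (169, 22)  from 7·(23,3) + (8,1)
step 4: (361, 47)  from 2·(169,22) + (23,3)
step 5: (530, 69)  from 1·(361,47) + (169,22)
→ (530, 69).  Check: 530²=280900, 59·69²=280899, difference 1.

530 69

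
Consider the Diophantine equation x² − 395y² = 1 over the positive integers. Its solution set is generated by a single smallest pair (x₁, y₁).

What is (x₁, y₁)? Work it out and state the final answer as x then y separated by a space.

√395 → a₀=19, period (1,6,1,38); ℓ=4 even so k=3
a_0=19:  p_0=19·1+0=19,  q_0=19·0+1=1
…
a_2=6:  p_2=6·20+19=139,  q_2=6·1+1=7
a_3=1:  p_3=1·139+20=159,  q_3=1·7+1=8
→ (159, 8).  Check: 159²=25281, 395·8²=25280, difference 1.

159 8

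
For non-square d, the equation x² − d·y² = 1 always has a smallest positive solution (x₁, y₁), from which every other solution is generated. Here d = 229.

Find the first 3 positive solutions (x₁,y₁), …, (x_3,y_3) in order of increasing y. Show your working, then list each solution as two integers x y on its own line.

√229 → a₀=15, period (7,1,1,7,30); ℓ=5 odd so k=9
step 0: (15, 1)  from 15·(1,0) + (0,1)
step 1: (106, 7)  from 7·(15,1) + (1,0)
…
step 5: (51527, 3405)  from 30·(1710,113) + (227,15)
…
step 7: (413926, 27353)  from 1·(362399,23948) + (51527,3405)
step 8: (776325, 51301)  from 1·(413926,27353) + (362399,23948)
step 9: (5848201, 386460)  from 7·(776325,51301) + (413926,27353)
(x₁, y₁) = (5848201, 386460);  5848201² − 229·386460² = 1 ✓
(x_2, y_2) = (5848201·5848201 + 229·386460·386460, 5848201·386460 + 386460·5848201) = (68402909872801, 4520191516920)
(x_3, y_3) = (5848201·68402909872801 + 229·386460·4520191516920, 5848201·4520191516920 + 386460·68402909872801) = (800067931842043513801, 52869977098885735380)

5848201 386460
68402909872801 4520191516920
800067931842043513801 52869977098885735380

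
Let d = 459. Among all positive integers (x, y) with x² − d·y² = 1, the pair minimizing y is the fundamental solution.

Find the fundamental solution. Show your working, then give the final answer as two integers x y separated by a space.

d=459: √d = [21; 2,2,1,4,21,4,1,2,2,42] (ℓ=10, even), read p_9/q_9
i=0: a=21 ⇒ p=21, q=1
…
i=3: a=1 ⇒ p=150, q=7
i=4: a=4 ⇒ p=707, q=33
i=5: a=21 ⇒ p=14997, q=700
…
i=7: a=1 ⇒ p=75692, q=3533
i=8: a=2 ⇒ p=212079, q=9899
i=9: a=2 ⇒ p=499850, q=23331
(x₁, y₁) = (499850, 23331);  499850² − 459·23331² = 1 ✓

499850 23331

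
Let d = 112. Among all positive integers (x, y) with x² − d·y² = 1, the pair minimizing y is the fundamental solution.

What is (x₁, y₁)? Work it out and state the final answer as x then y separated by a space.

[10; 1,1,2,1,1,20] for √112; ℓ=6 ⇒ convergent index 5
i=0: a=10 ⇒ p=10, q=1
i=1: a=1 ⇒ p=11, q=1
…
i=4: a=1 ⇒ p=74, q=7
i=5: a=1 ⇒ p=127, q=12
(x₁, y₁) = (127, 12);  127² − 112·12² = 1 ✓

127 12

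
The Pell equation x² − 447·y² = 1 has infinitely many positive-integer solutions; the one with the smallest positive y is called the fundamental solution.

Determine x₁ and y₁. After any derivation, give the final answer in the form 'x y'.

148 7

√447 = [21; 7,42, …], period ℓ=2 (even) → k=1
step 0: (21, 1)  from 21·(1,0) + (0,1)
step 1: (148, 7)  from 7·(21,1) + (1,0)
→ (148, 7).  Check: 148²=21904, 447·7²=21903, difference 1.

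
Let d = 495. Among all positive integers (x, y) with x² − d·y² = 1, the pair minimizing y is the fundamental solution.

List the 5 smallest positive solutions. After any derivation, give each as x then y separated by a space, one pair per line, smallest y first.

89 4
15841 712
2819609 126732
501874561 22557584
89330852249 4015123220

√495 → a₀=22, period (4,44); ℓ=2 even so k=1
i=0: a=22 ⇒ p=22, q=1
i=1: a=4 ⇒ p=89, q=4
→ (89, 4).  Check: 89²=7921, 495·4²=7920, difference 1.
n=2: (89,4)∘(89,4) = (89·89+495·4·4, 89·4+4·89) = (15841,712)
n=3: (15841,712)∘(89,4) = (89·15841+495·4·712, 89·712+4·15841) = (2819609,126732)
n=4: (2819609,126732)∘(89,4) = (89·2819609+495·4·126732, 89·126732+4·2819609) = (501874561,22557584)
n=5: (501874561,22557584)∘(89,4) = (89·501874561+495·4·22557584, 89·22557584+4·501874561) = (89330852249,4015123220)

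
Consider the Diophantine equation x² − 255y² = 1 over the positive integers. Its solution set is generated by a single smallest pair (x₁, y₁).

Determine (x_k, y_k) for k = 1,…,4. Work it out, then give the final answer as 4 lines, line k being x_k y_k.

16 1
511 32
16336 1023
522241 32704

√255 = [15; 1,30, …], period ℓ=2 (even) → k=1
i=0: a=15 ⇒ p=15, q=1
i=1: a=1 ⇒ p=16, q=1
fundamental: x₁=16, y₁=1  (since 256 − 255·1 = 1)
(x_2, y_2) = (16·16 + 255·1·1, 16·1 + 1·16) = (511, 32)
(x_3, y_3) = (16·511 + 255·1·32, 16·32 + 1·511) = (16336, 1023)
(x_4, y_4) = (16·16336 + 255·1·1023, 16·1023 + 1·16336) = (522241, 32704)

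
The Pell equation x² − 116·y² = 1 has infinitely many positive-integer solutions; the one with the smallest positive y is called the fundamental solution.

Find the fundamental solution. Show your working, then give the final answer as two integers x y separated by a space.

d=116: √d = [10; 1,3,2,1,4,1,2,3,1,20] (ℓ=10, even), read p_9/q_9
step 0: (10, 1)  from 10·(1,0) + (0,1)
step 1: (11, 1)  from 1·(10,1) + (1,0)
step 2: (43, 4)  from 3·(11,1) + (10,1)
step 3: (97, 9)  from 2·(43,4) + (11,1)
…
step 7: (2251, 209)  from 2·(797,74) + (657,61)
step 8: (7550, 701)  from 3·(2251,209) + (797,74)
step 9: (9801, 910)  from 1·(7550,701) + (2251,209)
(x₁, y₁) = (9801, 910);  9801² − 116·910² = 1 ✓

9801 910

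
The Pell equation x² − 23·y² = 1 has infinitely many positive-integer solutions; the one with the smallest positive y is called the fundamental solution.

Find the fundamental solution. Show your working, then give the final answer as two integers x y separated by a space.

[4; 1,3,1,8] for √23; ℓ=4 ⇒ convergent index 3
k=0  a_k=4  p_k/q_k = 4/1
k=1  a_k=1  p_k/q_k = 5/1
k=2  a_k=3  p_k/q_k = 19/4
k=3  a_k=1  p_k/q_k = 24/5
→ (24, 5).  Check: 24²=576, 23·5²=575, difference 1.

24 5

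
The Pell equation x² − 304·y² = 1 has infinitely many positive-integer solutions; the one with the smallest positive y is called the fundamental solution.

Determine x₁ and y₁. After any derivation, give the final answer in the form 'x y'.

d=304: √d = [17; 2,3,2,1,1,1,1,1,2,3,2,34] (ℓ=12, even), read p_11/q_11
a_0=17:  p_0=17·1+0=17,  q_0=17·0+1=1
…
a_2=3:  p_2=3·35+17=122,  q_2=3·2+1=7
a_3=2:  p_3=2·122+35=279,  q_3=2·7+2=16
a_4=1:  p_4=1·279+122=401,  q_4=1·16+7=23
…
a_6=1:  p_6=1·680+401=1081,  q_6=1·39+23=62
a_7=1:  p_7=1·1081+680=1761,  q_7=1·62+39=101
a_8=1:  p_8=1·1761+1081=2842,  q_8=1·101+62=163
a_9=2:  p_9=2·2842+1761=7445,  q_9=2·163+101=427
a_10=3:  p_10=3·7445+2842=25177,  q_10=3·427+163=1444
a_11=2:  p_11=2·25177+7445=57799,  q_11=2·1444+427=3315
→ (57799, 3315).  Check: 57799²=3340724401, 304·3315²=3340724400, difference 1.

57799 3315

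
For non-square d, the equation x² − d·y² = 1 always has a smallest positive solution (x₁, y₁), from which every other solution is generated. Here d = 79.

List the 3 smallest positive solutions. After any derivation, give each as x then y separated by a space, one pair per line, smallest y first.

80 9
12799 1440
2047760 230391

√79 = [8; 1,7,1,16, …], period ℓ=4 (even) → k=3
a_0=8:  p_0=8·1+0=8,  q_0=8·0+1=1
…
a_2=7:  p_2=7·9+8=71,  q_2=7·1+1=8
a_3=1:  p_3=1·71+9=80,  q_3=1·8+1=9
(x₁, y₁) = (80, 9);  80² − 79·9² = 1 ✓
k=2:  x_2 = 80·80+79·9·9 = 12799,  y_2 = 80·9+9·80 = 1440
k=3:  x_3 = 80·12799+79·9·1440 = 2047760,  y_3 = 80·1440+9·12799 = 230391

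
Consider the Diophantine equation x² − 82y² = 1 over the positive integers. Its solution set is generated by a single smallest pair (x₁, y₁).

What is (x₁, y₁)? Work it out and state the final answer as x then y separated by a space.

163 18

√82 → a₀=9, period (18); ℓ=1 odd so k=1
a_0=9:  p_0=9·1+0=9,  q_0=9·0+1=1
a_1=18:  p_1=18·9+1=163,  q_1=18·1+0=18
(x₁, y₁) = (163, 18);  163² − 82·18² = 1 ✓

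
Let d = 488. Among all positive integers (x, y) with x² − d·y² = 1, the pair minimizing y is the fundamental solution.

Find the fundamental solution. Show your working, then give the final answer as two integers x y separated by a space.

[22; 11,44] for √488; ℓ=2 ⇒ convergent index 1
step 0: (22, 1)  from 22·(1,0) + (0,1)
step 1: (243, 11)  from 11·(22,1) + (1,0)
(x₁, y₁) = (243, 11);  243² − 488·11² = 1 ✓

243 11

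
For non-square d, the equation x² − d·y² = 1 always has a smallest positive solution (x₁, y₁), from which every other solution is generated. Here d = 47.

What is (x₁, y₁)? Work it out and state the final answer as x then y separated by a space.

48 7

[6; 1,5,1,12] for √47; ℓ=4 ⇒ convergent index 3
k=0  a_k=6  p_k/q_k = 6/1
k=1  a_k=1  p_k/q_k = 7/1
k=2  a_k=5  p_k/q_k = 41/6
k=3  a_k=1  p_k/q_k = 48/7
→ (48, 7).  Check: 48²=2304, 47·7²=2303, difference 1.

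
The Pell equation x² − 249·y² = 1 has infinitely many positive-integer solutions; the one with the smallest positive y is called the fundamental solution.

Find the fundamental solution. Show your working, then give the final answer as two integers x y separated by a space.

√249 = [15; 1,3,1,1,5,…,3,1,30, …], period ℓ=16 (even) → k=15
i=0: a=15 ⇒ p=15, q=1
i=1: a=1 ⇒ p=16, q=1
i=2: a=3 ⇒ p=63, q=4
i=3: a=1 ⇒ p=79, q=5
…
i=5: a=5 ⇒ p=789, q=50
i=6: a=1 ⇒ p=931, q=59
i=7: a=3 ⇒ p=3582, q=227
i=8: a=10 ⇒ p=36751, q=2329
i=9: a=3 ⇒ p=113835, q=7214
i=10: a=1 ⇒ p=150586, q=9543
i=11: a=5 ⇒ p=866765, q=54929
i=12: a=1 ⇒ p=1017351, q=64472
i=13: a=1 ⇒ p=1884116, q=119401
i=14: a=3 ⇒ p=6669699, q=422675
i=15: a=1 ⇒ p=8553815, q=542076
fundamental: x₁=8553815, y₁=542076  (since 73167751054225 − 249·293846389776 = 1)

8553815 542076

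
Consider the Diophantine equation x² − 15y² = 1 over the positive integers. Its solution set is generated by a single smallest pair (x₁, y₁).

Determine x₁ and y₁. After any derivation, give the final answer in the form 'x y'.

d=15: √d = [3; 1,6] (ℓ=2, even), read p_1/q_1
k=0  a_k=3  p_k/q_k = 3/1
k=1  a_k=1  p_k/q_k = 4/1
(x₁, y₁) = (4, 1);  4² − 15·1² = 1 ✓

4 1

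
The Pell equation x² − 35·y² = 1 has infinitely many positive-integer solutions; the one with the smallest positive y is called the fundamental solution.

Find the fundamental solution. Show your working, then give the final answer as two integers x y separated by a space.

√35 → a₀=5, period (1,10); ℓ=2 even so k=1
i=0: a=5 ⇒ p=5, q=1
i=1: a=1 ⇒ p=6, q=1
fundamental: x₁=6, y₁=1  (since 36 − 35·1 = 1)

6 1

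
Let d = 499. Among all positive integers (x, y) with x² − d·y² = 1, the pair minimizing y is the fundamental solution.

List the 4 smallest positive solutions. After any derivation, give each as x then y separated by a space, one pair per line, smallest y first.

√499 → a₀=22, period (2,1,21,1,2,44); ℓ=6 even so k=5
k=0  a_k=22  p_k/q_k = 22/1
k=1  a_k=2  p_k/q_k = 45/2
k=2  a_k=1  p_k/q_k = 67/3
…
k=4  a_k=1  p_k/q_k = 1519/68
k=5  a_k=2  p_k/q_k = 4490/201
→ (4490, 201).  Check: 4490²=20160100, 499·201²=20160099, difference 1.
k=2:  x_2 = 4490·4490+499·201·201 = 40320199,  y_2 = 4490·201+201·4490 = 1804980
k=3:  x_3 = 4490·40320199+499·201·1804980 = 362075382530,  y_3 = 4490·1804980+201·40320199 = 16208720199
k=4:  x_4 = 4490·362075382530+499·201·16208720199 = 3251436894799201,  y_4 = 4490·16208720199+201·362075382530 = 145554305582040

4490 201
40320199 1804980
362075382530 16208720199
3251436894799201 145554305582040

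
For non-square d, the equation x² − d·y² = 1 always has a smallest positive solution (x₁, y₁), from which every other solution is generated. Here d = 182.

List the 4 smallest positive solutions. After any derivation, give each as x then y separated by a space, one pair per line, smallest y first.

27 2
1457 108
78651 5830
4245697 314712

√182 = [13; 2,26, …], period ℓ=2 (even) → k=1
i=0: a=13 ⇒ p=13, q=1
i=1: a=2 ⇒ p=27, q=2
(x₁, y₁) = (27, 2);  27² − 182·2² = 1 ✓
(27+2√182)^2 = 1457 + 108√182
(27+2√182)^3 = 78651 + 5830√182
(27+2√182)^4 = 4245697 + 314712√182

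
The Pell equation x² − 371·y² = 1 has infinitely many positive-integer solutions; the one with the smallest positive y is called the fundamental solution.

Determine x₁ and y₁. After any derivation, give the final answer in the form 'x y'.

1695 88

d=371: √d = [19; 3,1,4,1,3,38] (ℓ=6, even), read p_5/q_5
k=0  a_k=19  p_k/q_k = 19/1
k=1  a_k=3  p_k/q_k = 58/3
k=2  a_k=1  p_k/q_k = 77/4
k=3  a_k=4  p_k/q_k = 366/19
k=4  a_k=1  p_k/q_k = 443/23
k=5  a_k=3  p_k/q_k = 1695/88
→ (1695, 88).  Check: 1695²=2873025, 371·88²=2873024, difference 1.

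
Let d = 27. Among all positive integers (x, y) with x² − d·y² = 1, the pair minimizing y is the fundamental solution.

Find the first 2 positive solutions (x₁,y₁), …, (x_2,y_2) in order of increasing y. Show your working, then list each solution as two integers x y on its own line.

d=27: √d = [5; 5,10] (ℓ=2, even), read p_1/q_1
step 0: (5, 1)  from 5·(1,0) + (0,1)
step 1: (26, 5)  from 5·(5,1) + (1,0)
(x₁, y₁) = (26, 5);  26² − 27·5² = 1 ✓
(26+5√27)^2 = 1351 + 260√27

26 5
1351 260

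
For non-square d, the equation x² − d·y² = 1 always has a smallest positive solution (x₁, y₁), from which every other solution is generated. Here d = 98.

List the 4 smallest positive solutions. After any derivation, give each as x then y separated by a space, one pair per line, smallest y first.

√98 = [9; 1,8,1,18, …], period ℓ=4 (even) → k=3
k=0  a_k=9  p_k/q_k = 9/1
…
k=2  a_k=8  p_k/q_k = 89/9
k=3  a_k=1  p_k/q_k = 99/10
(x₁, y₁) = (99, 10);  99² − 98·10² = 1 ✓
k=2:  x_2 = 99·99+98·10·10 = 19601,  y_2 = 99·10+10·99 = 1980
k=3:  x_3 = 99·19601+98·10·1980 = 3880899,  y_3 = 99·1980+10·19601 = 392030
k=4:  x_4 = 99·3880899+98·10·392030 = 768398401,  y_4 = 99·392030+10·3880899 = 77619960

99 10
19601 1980
3880899 392030
768398401 77619960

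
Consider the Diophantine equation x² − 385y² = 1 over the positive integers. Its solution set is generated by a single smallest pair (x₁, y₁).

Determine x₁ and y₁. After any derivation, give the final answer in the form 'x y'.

95831 4884

d=385: √d = [19; 1,1,1,1,1,…,1,1,38] (ℓ=16, even), read p_15/q_15
k=0  a_k=19  p_k/q_k = 19/1
k=1  a_k=1  p_k/q_k = 20/1
k=2  a_k=1  p_k/q_k = 39/2
…
k=4  a_k=1  p_k/q_k = 98/5
…
k=7  a_k=1  p_k/q_k = 726/37
…
k=11  a_k=1  p_k/q_k = 13009/663
…
k=13  a_k=1  p_k/q_k = 36280/1849
k=14  a_k=1  p_k/q_k = 59551/3035
k=15  a_k=1  p_k/q_k = 95831/4884
→ (95831, 4884).  Check: 95831²=9183580561, 385·4884²=9183580560, difference 1.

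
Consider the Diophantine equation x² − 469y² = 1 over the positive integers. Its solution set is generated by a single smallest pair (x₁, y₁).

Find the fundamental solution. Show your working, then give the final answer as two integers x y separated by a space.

137215 6336

√469 = [21; 1,1,1,10,6,10,1,1,1,42, …], period ℓ=10 (even) → k=9
i=0: a=21 ⇒ p=21, q=1
i=1: a=1 ⇒ p=22, q=1
…
i=4: a=10 ⇒ p=693, q=32
…
i=8: a=1 ⇒ p=90069, q=4159
i=9: a=1 ⇒ p=137215, q=6336
→ (137215, 6336).  Check: 137215²=18827956225, 469·6336²=18827956224, difference 1.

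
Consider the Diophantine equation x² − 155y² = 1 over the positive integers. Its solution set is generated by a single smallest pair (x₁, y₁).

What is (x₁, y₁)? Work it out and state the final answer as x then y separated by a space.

√155 = [12; 2,4,2,24, …], period ℓ=4 (even) → k=3
i=0: a=12 ⇒ p=12, q=1
i=1: a=2 ⇒ p=25, q=2
i=2: a=4 ⇒ p=112, q=9
i=3: a=2 ⇒ p=249, q=20
fundamental: x₁=249, y₁=20  (since 62001 − 155·400 = 1)

249 20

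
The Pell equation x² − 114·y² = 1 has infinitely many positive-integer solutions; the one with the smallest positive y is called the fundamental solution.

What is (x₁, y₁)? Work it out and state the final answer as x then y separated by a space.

1025 96

√114 → a₀=10, period (1,2,10,2,1,20); ℓ=6 even so k=5
step 0: (10, 1)  from 10·(1,0) + (0,1)
step 1: (11, 1)  from 1·(10,1) + (1,0)
step 2: (32, 3)  from 2·(11,1) + (10,1)
step 3: (331, 31)  from 10·(32,3) + (11,1)
step 4: (694, 65)  from 2·(331,31) + (32,3)
step 5: (1025, 96)  from 1·(694,65) + (331,31)
(x₁, y₁) = (1025, 96);  1025² − 114·96² = 1 ✓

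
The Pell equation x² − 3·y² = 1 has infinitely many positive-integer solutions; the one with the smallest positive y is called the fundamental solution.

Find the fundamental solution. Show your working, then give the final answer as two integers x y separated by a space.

[1; 1,2] for √3; ℓ=2 ⇒ convergent index 1
i=0: a=1 ⇒ p=1, q=1
i=1: a=1 ⇒ p=2, q=1
→ (2, 1).  Check: 2²=4, 3·1²=3, difference 1.

2 1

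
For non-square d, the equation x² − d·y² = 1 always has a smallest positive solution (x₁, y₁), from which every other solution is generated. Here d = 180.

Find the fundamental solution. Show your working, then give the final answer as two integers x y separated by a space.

161 12

√180 = [13; 2,2,2,26, …], period ℓ=4 (even) → k=3
a_0=13:  p_0=13·1+0=13,  q_0=13·0+1=1
…
a_2=2:  p_2=2·27+13=67,  q_2=2·2+1=5
a_3=2:  p_3=2·67+27=161,  q_3=2·5+2=12
→ (161, 12).  Check: 161²=25921, 180·12²=25920, difference 1.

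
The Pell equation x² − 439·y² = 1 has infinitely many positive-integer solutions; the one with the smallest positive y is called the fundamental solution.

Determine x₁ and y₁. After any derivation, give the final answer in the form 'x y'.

440 21

√439 → a₀=20, period (1,19,1,40); ℓ=4 even so k=3
i=0: a=20 ⇒ p=20, q=1
…
i=2: a=19 ⇒ p=419, q=20
i=3: a=1 ⇒ p=440, q=21
→ (440, 21).  Check: 440²=193600, 439·21²=193599, difference 1.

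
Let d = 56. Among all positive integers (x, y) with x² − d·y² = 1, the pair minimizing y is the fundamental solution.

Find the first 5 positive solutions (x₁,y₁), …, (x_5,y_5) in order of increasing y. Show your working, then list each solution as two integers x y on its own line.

15 2
449 60
13455 1798
403201 53880
12082575 1614602

d=56: √d = [7; 2,14] (ℓ=2, even), read p_1/q_1
a_0=7:  p_0=7·1+0=7,  q_0=7·0+1=1
a_1=2:  p_1=2·7+1=15,  q_1=2·1+0=2
fundamental: x₁=15, y₁=2  (since 225 − 56·4 = 1)
k=2:  x_2 = 15·15+56·2·2 = 449,  y_2 = 15·2+2·15 = 60
k=3:  x_3 = 15·449+56·2·60 = 13455,  y_3 = 15·60+2·449 = 1798
k=4:  x_4 = 15·13455+56·2·1798 = 403201,  y_4 = 15·1798+2·13455 = 53880
k=5:  x_5 = 15·403201+56·2·53880 = 12082575,  y_5 = 15·53880+2·403201 = 1614602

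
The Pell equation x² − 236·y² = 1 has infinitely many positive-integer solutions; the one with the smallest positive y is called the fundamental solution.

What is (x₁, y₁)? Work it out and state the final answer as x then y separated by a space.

561799 36570

√236 = [15; 2,1,3,5,1,6,1,5,3,1,2,30, …], period ℓ=12 (even) → k=11
i=0: a=15 ⇒ p=15, q=1
…
i=2: a=1 ⇒ p=46, q=3
…
i=8: a=5 ⇒ p=48806, q=3177
…
i=10: a=1 ⇒ p=203535, q=13249
i=11: a=2 ⇒ p=561799, q=36570
→ (561799, 36570).  Check: 561799²=315618116401, 236·36570²=315618116400, difference 1.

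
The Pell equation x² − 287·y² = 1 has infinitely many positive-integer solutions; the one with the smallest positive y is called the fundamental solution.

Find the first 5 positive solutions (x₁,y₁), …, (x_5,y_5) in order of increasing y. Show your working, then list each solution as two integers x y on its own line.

288 17
165887 9792
95550624 5640175
55036993537 3248731008
31701212726688 1871263420433

√287 = [16; 1,15,1,32, …], period ℓ=4 (even) → k=3
a_0=16:  p_0=16·1+0=16,  q_0=16·0+1=1
a_1=1:  p_1=1·16+1=17,  q_1=1·1+0=1
a_2=15:  p_2=15·17+16=271,  q_2=15·1+1=16
a_3=1:  p_3=1·271+17=288,  q_3=1·16+1=17
→ (288, 17).  Check: 288²=82944, 287·17²=82943, difference 1.
(x_2, y_2) = (288·288 + 287·17·17, 288·17 + 17·288) = (165887, 9792)
(x_3, y_3) = (288·165887 + 287·17·9792, 288·9792 + 17·165887) = (95550624, 5640175)
(x_4, y_4) = (288·95550624 + 287·17·5640175, 288·5640175 + 17·95550624) = (55036993537, 3248731008)
(x_5, y_5) = (288·55036993537 + 287·17·3248731008, 288·3248731008 + 17·55036993537) = (31701212726688, 1871263420433)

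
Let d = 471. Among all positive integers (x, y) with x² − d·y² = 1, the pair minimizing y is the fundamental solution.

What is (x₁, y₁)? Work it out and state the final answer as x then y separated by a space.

√471 = [21; 1,2,2,1,3,…,2,1,42, …], period ℓ=14 (even) → k=13
i=0: a=21 ⇒ p=21, q=1
i=1: a=1 ⇒ p=22, q=1
…
i=4: a=1 ⇒ p=217, q=10
i=5: a=3 ⇒ p=803, q=37
…
i=7: a=14 ⇒ p=48809, q=2249
…
i=12: a=2 ⇒ p=5506953, q=253747
i=13: a=1 ⇒ p=7838695, q=361188
(x₁, y₁) = (7838695, 361188);  7838695² − 471·361188² = 1 ✓

7838695 361188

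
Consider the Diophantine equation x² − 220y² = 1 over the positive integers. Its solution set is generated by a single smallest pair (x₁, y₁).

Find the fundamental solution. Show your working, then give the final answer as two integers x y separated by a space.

d=220: √d = [14; 1,4,1,28] (ℓ=4, even), read p_3/q_3
k=0  a_k=14  p_k/q_k = 14/1
k=1  a_k=1  p_k/q_k = 15/1
k=2  a_k=4  p_k/q_k = 74/5
k=3  a_k=1  p_k/q_k = 89/6
→ (89, 6).  Check: 89²=7921, 220·6²=7920, difference 1.

89 6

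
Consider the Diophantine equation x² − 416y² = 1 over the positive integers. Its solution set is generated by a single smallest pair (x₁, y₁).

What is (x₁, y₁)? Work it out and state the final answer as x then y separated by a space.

5201 255

√416 → a₀=20, period (2,1,1,9,1,1,2,40); ℓ=8 even so k=7
k=0  a_k=20  p_k/q_k = 20/1
k=1  a_k=2  p_k/q_k = 41/2
…
k=4  a_k=9  p_k/q_k = 979/48
…
k=6  a_k=1  p_k/q_k = 2060/101
k=7  a_k=2  p_k/q_k = 5201/255
→ (5201, 255).  Check: 5201²=27050401, 416·255²=27050400, difference 1.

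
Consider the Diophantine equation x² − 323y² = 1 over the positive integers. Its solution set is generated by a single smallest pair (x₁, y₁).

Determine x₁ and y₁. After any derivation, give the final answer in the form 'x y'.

18 1

√323 = [17; 1,34, …], period ℓ=2 (even) → k=1
a_0=17:  p_0=17·1+0=17,  q_0=17·0+1=1
a_1=1:  p_1=1·17+1=18,  q_1=1·1+0=1
→ (18, 1).  Check: 18²=324, 323·1²=323, difference 1.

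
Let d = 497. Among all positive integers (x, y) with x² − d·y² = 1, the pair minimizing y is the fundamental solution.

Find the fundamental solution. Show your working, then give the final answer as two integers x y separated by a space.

[22; 3,2,2,5,6,5,2,2,3,44] for √497; ℓ=10 ⇒ convergent index 9
a_0=22:  p_0=22·1+0=22,  q_0=22·0+1=1
…
a_3=2:  p_3=2·156+67=379,  q_3=2·7+3=17
a_4=5:  p_4=5·379+156=2051,  q_4=5·17+7=92
a_5=6:  p_5=6·2051+379=12685,  q_5=6·92+17=569
a_6=5:  p_6=5·12685+2051=65476,  q_6=5·569+92=2937
a_7=2:  p_7=2·65476+12685=143637,  q_7=2·2937+569=6443
a_8=2:  p_8=2·143637+65476=352750,  q_8=2·6443+2937=15823
a_9=3:  p_9=3·352750+143637=1201887,  q_9=3·15823+6443=53912
→ (1201887, 53912).  Check: 1201887²=1444532360769, 497·53912²=1444532360768, difference 1.

1201887 53912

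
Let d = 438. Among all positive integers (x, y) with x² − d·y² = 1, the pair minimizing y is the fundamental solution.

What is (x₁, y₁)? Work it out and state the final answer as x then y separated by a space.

√438 → a₀=20, period (1,12,1,40); ℓ=4 even so k=3
i=0: a=20 ⇒ p=20, q=1
…
i=2: a=12 ⇒ p=272, q=13
i=3: a=1 ⇒ p=293, q=14
(x₁, y₁) = (293, 14);  293² − 438·14² = 1 ✓

293 14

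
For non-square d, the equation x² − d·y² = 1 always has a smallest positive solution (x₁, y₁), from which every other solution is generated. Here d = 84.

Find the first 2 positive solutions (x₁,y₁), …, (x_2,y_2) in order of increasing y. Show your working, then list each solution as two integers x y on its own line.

d=84: √d = [9; 6,18] (ℓ=2, even), read p_1/q_1
k=0  a_k=9  p_k/q_k = 9/1
k=1  a_k=6  p_k/q_k = 55/6
→ (55, 6).  Check: 55²=3025, 84·6²=3024, difference 1.
k=2:  x_2 = 55·55+84·6·6 = 6049,  y_2 = 55·6+6·55 = 660

55 6
6049 660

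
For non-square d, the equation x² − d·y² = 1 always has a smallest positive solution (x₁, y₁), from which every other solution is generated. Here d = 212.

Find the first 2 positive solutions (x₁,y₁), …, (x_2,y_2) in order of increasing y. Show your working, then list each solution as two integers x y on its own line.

66249 4550
8777860001 602865900

√212 = [14; 1,1,3,1,1,…,1,1,28, …], period ℓ=14 (even) → k=13
a_0=14:  p_0=14·1+0=14,  q_0=14·0+1=1
a_1=1:  p_1=1·14+1=15,  q_1=1·1+0=1
…
a_3=3:  p_3=3·29+15=102,  q_3=3·2+1=7
a_4=1:  p_4=1·102+29=131,  q_4=1·7+2=9
a_5=1:  p_5=1·131+102=233,  q_5=1·9+7=16
a_6=1:  p_6=1·233+131=364,  q_6=1·16+9=25
…
a_8=1:  p_8=1·2417+364=2781,  q_8=1·166+25=191
a_9=1:  p_9=1·2781+2417=5198,  q_9=1·191+166=357
a_10=1:  p_10=1·5198+2781=7979,  q_10=1·357+191=548
a_11=3:  p_11=3·7979+5198=29135,  q_11=3·548+357=2001
a_12=1:  p_12=1·29135+7979=37114,  q_12=1·2001+548=2549
a_13=1:  p_13=1·37114+29135=66249,  q_13=1·2549+2001=4550
→ (66249, 4550).  Check: 66249²=4388930001, 212·4550²=4388930000, difference 1.
(66249+4550√212)^2 = 8777860001 + 602865900√212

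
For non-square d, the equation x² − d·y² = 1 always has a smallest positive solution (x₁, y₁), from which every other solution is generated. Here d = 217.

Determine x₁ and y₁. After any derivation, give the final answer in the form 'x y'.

[14; 1,2,1,2,1,…,2,1,28] for √217; ℓ=16 ⇒ convergent index 15
i=0: a=14 ⇒ p=14, q=1
…
i=2: a=2 ⇒ p=44, q=3
i=3: a=1 ⇒ p=59, q=4
…
i=7: a=9 ⇒ p=3668, q=249
i=8: a=4 ⇒ p=15055, q=1022
…
i=10: a=1 ⇒ p=154218, q=10469
…
i=12: a=2 ⇒ p=740980, q=50301
…
i=14: a=2 ⇒ p=2809702, q=190735
i=15: a=1 ⇒ p=3844063, q=260952
→ (3844063, 260952).  Check: 3844063²=14776820347969, 217·260952²=14776820347968, difference 1.

3844063 260952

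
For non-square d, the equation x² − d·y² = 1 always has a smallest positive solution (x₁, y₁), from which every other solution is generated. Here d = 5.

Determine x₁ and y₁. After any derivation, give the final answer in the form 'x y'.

d=5: √d = [2; 4] (ℓ=1, odd), read p_1/q_1
i=0: a=2 ⇒ p=2, q=1
i=1: a=4 ⇒ p=9, q=4
→ (9, 4).  Check: 9²=81, 5·4²=80, difference 1.

9 4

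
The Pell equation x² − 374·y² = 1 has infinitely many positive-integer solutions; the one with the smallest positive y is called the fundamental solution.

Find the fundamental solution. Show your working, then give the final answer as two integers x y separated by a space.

√374 → a₀=19, period (2,1,18,1,2,38); ℓ=6 even so k=5
step 0: (19, 1)  from 19·(1,0) + (0,1)
step 1: (39, 2)  from 2·(19,1) + (1,0)
step 2: (58, 3)  from 1·(39,2) + (19,1)
step 3: (1083, 56)  from 18·(58,3) + (39,2)
step 4: (1141, 59)  from 1·(1083,56) + (58,3)
step 5: (3365, 174)  from 2·(1141,59) + (1083,56)
(x₁, y₁) = (3365, 174);  3365² − 374·174² = 1 ✓

3365 174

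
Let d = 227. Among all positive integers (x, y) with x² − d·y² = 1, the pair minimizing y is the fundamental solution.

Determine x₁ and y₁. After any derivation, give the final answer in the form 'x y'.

[15; 15,30] for √227; ℓ=2 ⇒ convergent index 1
k=0  a_k=15  p_k/q_k = 15/1
k=1  a_k=15  p_k/q_k = 226/15
fundamental: x₁=226, y₁=15  (since 51076 − 227·225 = 1)

226 15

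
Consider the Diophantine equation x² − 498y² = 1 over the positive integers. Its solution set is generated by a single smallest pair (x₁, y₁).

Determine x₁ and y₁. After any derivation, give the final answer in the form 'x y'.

d=498: √d = [22; 3,6,22,6,3,44] (ℓ=6, even), read p_5/q_5
k=0  a_k=22  p_k/q_k = 22/1
k=1  a_k=3  p_k/q_k = 67/3
k=2  a_k=6  p_k/q_k = 424/19
…
k=4  a_k=6  p_k/q_k = 56794/2545
k=5  a_k=3  p_k/q_k = 179777/8056
→ (179777, 8056).  Check: 179777²=32319769729, 498·8056²=32319769728, difference 1.

179777 8056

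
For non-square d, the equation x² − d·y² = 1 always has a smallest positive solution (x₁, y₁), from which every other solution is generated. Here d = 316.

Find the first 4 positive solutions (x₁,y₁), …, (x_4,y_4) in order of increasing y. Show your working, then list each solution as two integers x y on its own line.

d=316: √d = [17; 1,3,2,8,2,3,1,34] (ℓ=8, even), read p_7/q_7
step 0: (17, 1)  from 17·(1,0) + (0,1)
step 1: (18, 1)  from 1·(17,1) + (1,0)
step 2: (71, 4)  from 3·(18,1) + (17,1)
…
step 4: (1351, 76)  from 8·(160,9) + (71,4)
…
step 6: (9937, 559)  from 3·(2862,161) + (1351,76)
step 7: (12799, 720)  from 1·(9937,559) + (2862,161)
fundamental: x₁=12799, y₁=720  (since 163814401 − 316·518400 = 1)
n=2: (12799,720)∘(12799,720) = (12799·12799+316·720·720, 12799·720+720·12799) = (327628801,18430560)
n=3: (327628801,18430560)∘(12799,720) = (12799·327628801+316·720·18430560, 12799·18430560+720·327628801) = (8386642035199,471785474160)
n=4: (8386642035199,471785474160)∘(12799,720) = (12799·8386642035199+316·720·471785474160, 12799·471785474160+720·8386642035199) = (214681262489395201,12076764549117120)

12799 720
327628801 18430560
8386642035199 471785474160
214681262489395201 12076764549117120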